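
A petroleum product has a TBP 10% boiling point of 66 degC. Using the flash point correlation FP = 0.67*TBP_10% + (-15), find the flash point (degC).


FP = 0.67 * 66 + (-15) = 29.22

29.22 degC


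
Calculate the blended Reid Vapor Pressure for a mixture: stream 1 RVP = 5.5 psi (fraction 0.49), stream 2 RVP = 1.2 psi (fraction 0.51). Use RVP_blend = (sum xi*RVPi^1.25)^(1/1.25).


Chevron index: RVP_blend = (sum xi*RVPi^1.25)^(1/1.25)
RVP^1.25 terms: 0.49 * 5.5^1.25 + 0.51 * 1.2^1.25 = 4.76768
RVP_blend = 4.76768^(1/1.25) = 3.489

3.489 psi


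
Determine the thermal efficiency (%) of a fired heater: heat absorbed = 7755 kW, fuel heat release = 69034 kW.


Furnace efficiency = Q_absorbed / Q_fuel * 100
= 7755 / 69034 * 100 = 11.23

11.23 %


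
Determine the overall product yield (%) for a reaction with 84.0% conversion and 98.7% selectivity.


Overall yield = conversion (%) * selectivity (%) / 100
Conversion = 84.0%, Selectivity = 98.7%
Y = 84.0 * 98.7 / 100
= 82.908 %

82.908 %


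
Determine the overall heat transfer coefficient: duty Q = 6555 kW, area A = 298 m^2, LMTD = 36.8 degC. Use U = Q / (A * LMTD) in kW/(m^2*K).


From Q = U*A*LMTD, U = Q / (A * LMTD)
U = 6555 / (298 * 36.8) = 6555 / 10966.4 = 0.5977

0.5977 kW/(m^2*K)


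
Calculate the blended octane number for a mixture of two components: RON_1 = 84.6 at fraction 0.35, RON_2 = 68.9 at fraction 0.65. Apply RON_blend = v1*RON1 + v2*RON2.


Linear blending: RON_blend = sum(vi * RONi)
Contribution 1: 0.35 * 84.6 = 29.61
Contribution 2: 0.65 * 68.9 = 44.785
RON_blend = 29.61 + 44.785 = 74.395

74.395


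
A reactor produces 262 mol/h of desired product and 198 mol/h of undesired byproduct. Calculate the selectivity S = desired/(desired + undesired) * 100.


Selectivity = desired / (desired + undesired) * 100
Total products = 262 + 198 = 460 mol/h
S = 262 / 460 * 100
= 0.5696 * 100
= 56.96 %

56.96 %


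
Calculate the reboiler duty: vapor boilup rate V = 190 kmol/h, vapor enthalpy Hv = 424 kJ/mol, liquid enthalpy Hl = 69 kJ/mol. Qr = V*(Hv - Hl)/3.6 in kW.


Qr = 190 * (424 - 69) / 3.6 = 190 * 355 / 3.6 = 18740

18740 kW


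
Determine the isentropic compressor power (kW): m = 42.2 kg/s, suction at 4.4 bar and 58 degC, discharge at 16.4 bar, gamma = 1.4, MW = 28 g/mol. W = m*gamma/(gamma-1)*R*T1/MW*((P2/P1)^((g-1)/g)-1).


Isentropic work: W = m*(gamma/(gamma-1))*(R*T1/MW)*((P2/P1)^((gamma-1)/gamma) - 1)
T1 = 58 + 273.15 = 331.15 K
Pressure ratio = 16.4 / 4.4 = 3.72727
Exponent = (1.4 - 1)/1.4 = 0.285714
(P2/P1)^exp - 1 = 3.72727^0.285714 - 1 = 0.456312
W = 42.2 * 1.4 / 0.4 * 8.314 * 331.15 / 28 * 0.456312 = 6627

6627 kW


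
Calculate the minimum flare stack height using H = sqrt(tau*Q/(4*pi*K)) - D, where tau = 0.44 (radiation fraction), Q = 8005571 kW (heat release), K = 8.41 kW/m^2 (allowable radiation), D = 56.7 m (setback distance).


tau*Q/(4*pi*K) = 0.44 * 8005571 / (4 * pi * 8.41) = 33330.3
sqrt(33330.3) = 182.566
H = 182.566 - 56.7 = 125.9

125.9 m


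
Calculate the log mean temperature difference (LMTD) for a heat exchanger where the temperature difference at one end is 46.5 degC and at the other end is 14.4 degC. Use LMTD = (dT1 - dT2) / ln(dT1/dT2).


LMTD = (dT1 - dT2) / ln(dT1/dT2)
= (46.5 - 14.4) / ln(46.5 / 14.4) = 32.1 / 1.17222 = 27.38

27.38 degC


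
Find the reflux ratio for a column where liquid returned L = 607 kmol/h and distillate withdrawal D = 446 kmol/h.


Reflux ratio definition: R = L / D (liquid returned / distillate withdrawn)
L = 607 kmol/h, D = 446 kmol/h
R = 607 / 446 = 1.361

1.361


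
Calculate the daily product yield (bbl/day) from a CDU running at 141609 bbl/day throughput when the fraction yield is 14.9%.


Crude throughput = 141609 bbl/day
Fraction yield = 14.9%
yield = throughput * fraction / 100
yield = 141609 * 14.9 / 100 = 21099.741

21099.741 bbl/day


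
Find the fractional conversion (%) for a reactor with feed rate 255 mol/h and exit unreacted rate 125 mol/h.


X = (F_in - F_out) / F_in * 100
Moles reacted = 255 - 125 = 130
X = 130 / 255 * 100
= 0.5098 * 100
= 50.98 %

50.98 %


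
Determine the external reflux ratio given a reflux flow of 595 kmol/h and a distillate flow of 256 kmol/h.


Reflux ratio definition: R = L / D (liquid returned / distillate withdrawn)
L = 595 kmol/h, D = 256 kmol/h
R = 595 / 256 = 2.324

2.324


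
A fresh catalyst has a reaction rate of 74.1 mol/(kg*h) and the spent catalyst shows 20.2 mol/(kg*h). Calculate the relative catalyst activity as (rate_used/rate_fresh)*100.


Activity (%) = (rate_used / rate_fresh) * 100
rate_used = 20.2, rate_fresh = 74.1
= (20.2 / 74.1) * 100
= 0.2726 * 100 = 27.26

27.26 %


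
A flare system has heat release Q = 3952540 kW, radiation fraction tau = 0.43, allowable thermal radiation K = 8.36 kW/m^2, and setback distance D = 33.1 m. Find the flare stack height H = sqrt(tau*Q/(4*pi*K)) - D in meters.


tau*Q/(4*pi*K) = 0.43 * 3952540 / (4 * pi * 8.36) = 16178.1
sqrt(16178.1) = 127.193
H = 127.193 - 33.1 = 94.09

94.09 m


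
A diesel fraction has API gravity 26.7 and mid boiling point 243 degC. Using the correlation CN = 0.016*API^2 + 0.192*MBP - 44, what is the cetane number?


CN = 0.016 * 26.7^2 + 0.192 * 243 - 44
CN = 11.40624 + 46.656 - 44 = 14.06224

14.06224


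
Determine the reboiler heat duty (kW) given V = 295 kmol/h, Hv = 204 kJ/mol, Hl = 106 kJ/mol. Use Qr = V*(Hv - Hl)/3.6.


Qr = 295 * (204 - 106) / 3.6 = 295 * 98 / 3.6 = 8031

8031 kW


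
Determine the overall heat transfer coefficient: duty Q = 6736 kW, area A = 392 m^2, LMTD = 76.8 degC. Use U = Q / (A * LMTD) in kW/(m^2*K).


From Q = U*A*LMTD, U = Q / (A * LMTD)
U = 6736 / (392 * 76.8) = 6736 / 30105.6 = 0.2237

0.2237 kW/(m^2*K)


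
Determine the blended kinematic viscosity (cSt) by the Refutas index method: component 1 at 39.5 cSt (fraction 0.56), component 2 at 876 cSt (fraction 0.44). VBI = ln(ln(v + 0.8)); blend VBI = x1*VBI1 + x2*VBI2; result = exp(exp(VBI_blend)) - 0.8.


Refutas method: VBN_i = 14.534*ln(ln(visc_i + 0.8)) + 10.975, blended linearly by mass fraction; since VBN is linear in VBI_i = ln(ln(visc_i + 0.8)) and the fractions sum to 1, blend VBI directly: visc = exp(exp(VBI_blend)) - 0.8
VBI_1 = ln(ln(39.5 + 0.8)) = 1.30735
VBI_2 = ln(ln(876 + 0.8)) = 1.91343
VBI_blend = 0.56 * 1.30735 + 0.44 * 1.91343 = 1.57403
visc_blend = exp(exp(1.57403)) - 0.8 = 123.9

123.9 cSt


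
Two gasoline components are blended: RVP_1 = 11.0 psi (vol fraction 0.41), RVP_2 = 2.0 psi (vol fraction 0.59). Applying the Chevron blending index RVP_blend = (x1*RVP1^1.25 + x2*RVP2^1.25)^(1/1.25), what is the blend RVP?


Chevron index: RVP_blend = (sum xi*RVPi^1.25)^(1/1.25)
RVP^1.25 terms: 0.41 * 11.0^1.25 + 0.59 * 2.0^1.25 = 9.6167
RVP_blend = 9.6167^(1/1.25) = 6.115

6.115 psi


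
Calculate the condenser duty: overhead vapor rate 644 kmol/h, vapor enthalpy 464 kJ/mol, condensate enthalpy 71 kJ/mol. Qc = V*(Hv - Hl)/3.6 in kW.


Qc = 644 * (464 - 71) / 3.6 = 644 * 393 / 3.6 = 70300

70300 kW


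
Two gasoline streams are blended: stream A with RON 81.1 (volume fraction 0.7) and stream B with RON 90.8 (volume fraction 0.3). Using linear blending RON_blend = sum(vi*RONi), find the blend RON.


Linear blending: RON_blend = sum(vi * RONi)
Contribution 1: 0.7 * 81.1 = 56.77
Contribution 2: 0.3 * 90.8 = 27.24
RON_blend = 56.77 + 27.24 = 84.01

84.01


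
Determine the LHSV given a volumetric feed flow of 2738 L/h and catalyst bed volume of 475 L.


LHSV = volumetric feed rate / catalyst volume
= 2738 L/h / 475 L
= 5.764 h^-1

5.764 h^-1


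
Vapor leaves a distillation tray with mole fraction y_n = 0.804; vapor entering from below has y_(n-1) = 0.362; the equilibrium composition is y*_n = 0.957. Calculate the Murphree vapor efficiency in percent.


Murphree vapor efficiency: EMV = (y_n - y_(n-1)) / (y*_n - y_(n-1)) * 100
EMV = (0.804 - 0.362) / (0.957 - 0.362) * 100 = 0.442 / 0.595 * 100 = 74.29

74.29 %


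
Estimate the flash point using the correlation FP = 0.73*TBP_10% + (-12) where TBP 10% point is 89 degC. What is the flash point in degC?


FP = 0.73 * 89 + (-12) = 52.97

52.97 degC


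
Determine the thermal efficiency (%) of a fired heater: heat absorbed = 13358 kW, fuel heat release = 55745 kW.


Furnace efficiency = Q_absorbed / Q_fuel * 100
= 13358 / 55745 * 100 = 23.96

23.96 %


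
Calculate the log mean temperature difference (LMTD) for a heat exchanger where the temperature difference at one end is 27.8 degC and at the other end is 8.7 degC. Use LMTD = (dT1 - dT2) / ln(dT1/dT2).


LMTD = (dT1 - dT2) / ln(dT1/dT2)
= (27.8 - 8.7) / ln(27.8 / 8.7) = 19.1 / 1.16171 = 16.44

16.44 degC


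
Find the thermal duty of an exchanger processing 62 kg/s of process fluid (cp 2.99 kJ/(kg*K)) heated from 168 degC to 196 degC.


Q = m_dot * cp * delta_T
delta_T = 196 - 168 = 28 K
Q = 62 * 2.99 * 28
= 185.38 * 28
= 5190.64 kW

5190.64 kW


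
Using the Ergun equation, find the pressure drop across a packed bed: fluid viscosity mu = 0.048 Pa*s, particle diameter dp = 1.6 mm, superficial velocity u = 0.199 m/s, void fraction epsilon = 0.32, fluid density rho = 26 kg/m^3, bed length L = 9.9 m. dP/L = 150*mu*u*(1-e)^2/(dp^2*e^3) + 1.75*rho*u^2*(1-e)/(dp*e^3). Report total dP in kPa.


dp = 1.6 mm = 0.0016 m
Viscous term = 150*0.048*0.199*(1-0.32)^2 / (0.0016^2*0.32^3) = 7897930
Inertial term = 1.75*26*0.199^2*(1-0.32) / (0.0016*0.32^3) = 23369.9
dP/L = 7897930 + 23369.9 = 7921300 Pa/m
dP = 7921300 * 9.9 / 1000 = 78420 kPa

78420 kPa


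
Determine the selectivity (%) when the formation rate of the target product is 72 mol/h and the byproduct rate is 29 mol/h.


Selectivity = desired / (desired + undesired) * 100
Total products = 72 + 29 = 101 mol/h
S = 72 / 101 * 100
= 0.7129 * 100
= 71.29 %

71.29 %


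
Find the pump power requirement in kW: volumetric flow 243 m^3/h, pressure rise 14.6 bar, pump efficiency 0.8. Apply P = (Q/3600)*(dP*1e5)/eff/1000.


Q = 243 / 3600 = 0.0675 m^3/s
P = 0.0675 * (14.6 * 1e5) / 0.8 / 1000 = 123.2

123.2 kW


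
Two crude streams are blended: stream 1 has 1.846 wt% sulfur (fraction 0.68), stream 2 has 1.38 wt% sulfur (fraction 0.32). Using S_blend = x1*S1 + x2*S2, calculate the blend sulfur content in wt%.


Linear sulfur blending: S_blend = x1*S1 + x2*S2
Contribution 1: 0.68 * 1.846 = 1.25528 wt%
Contribution 2: 0.32 * 1.38 = 0.4416 wt%
S_blend = 1.25528 + 0.4416 = 1.69688

1.69688 wt%


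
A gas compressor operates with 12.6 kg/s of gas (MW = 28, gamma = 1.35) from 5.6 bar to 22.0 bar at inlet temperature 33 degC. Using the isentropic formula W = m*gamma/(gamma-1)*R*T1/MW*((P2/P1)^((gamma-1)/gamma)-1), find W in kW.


Isentropic work: W = m*(gamma/(gamma-1))*(R*T1/MW)*((P2/P1)^((gamma-1)/gamma) - 1)
T1 = 33 + 273.15 = 306.15 K
Pressure ratio = 22.0 / 5.6 = 3.92857
Exponent = (1.35 - 1)/1.35 = 0.259259
(P2/P1)^exp - 1 = 3.92857^0.259259 - 1 = 0.425807
W = 12.6 * 1.35 / 0.35 * 8.314 * 306.15 / 28 * 0.425807 = 1881

1881 kW


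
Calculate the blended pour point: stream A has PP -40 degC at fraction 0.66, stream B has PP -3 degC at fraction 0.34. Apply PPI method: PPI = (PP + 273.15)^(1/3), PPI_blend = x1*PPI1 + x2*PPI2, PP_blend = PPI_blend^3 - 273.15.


PPI_1 = (-40 + 273.15)^(1/3) = 6.15477
PPI_2 = (-3 + 273.15)^(1/3) = 6.464501
PPI_blend = 0.66 * 6.15477 + 0.34 * 6.464501 = 6.260079
PP_blend = 6.260079^3 - 273.15 = 245.3237 - 273.15 = -27.83

-27.83 degC


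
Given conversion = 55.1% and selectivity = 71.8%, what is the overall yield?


Overall yield = conversion (%) * selectivity (%) / 100
Conversion = 55.1%, Selectivity = 71.8%
Y = 55.1 * 71.8 / 100
= 39.5618 %

39.5618 %


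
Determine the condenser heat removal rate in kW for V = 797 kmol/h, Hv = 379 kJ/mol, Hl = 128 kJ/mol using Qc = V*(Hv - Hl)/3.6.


Qc = 797 * (379 - 128) / 3.6 = 797 * 251 / 3.6 = 55570

55570 kW


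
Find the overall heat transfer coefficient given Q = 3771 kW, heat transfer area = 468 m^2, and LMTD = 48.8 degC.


From Q = U*A*LMTD, U = Q / (A * LMTD)
U = 3771 / (468 * 48.8) = 3771 / 22838.4 = 0.1651

0.1651 kW/(m^2*K)


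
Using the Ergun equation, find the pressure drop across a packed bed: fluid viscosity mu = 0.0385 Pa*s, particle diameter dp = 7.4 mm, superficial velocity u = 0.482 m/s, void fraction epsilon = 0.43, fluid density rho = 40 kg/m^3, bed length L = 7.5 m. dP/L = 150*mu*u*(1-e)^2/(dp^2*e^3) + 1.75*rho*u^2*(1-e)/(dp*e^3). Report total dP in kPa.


dp = 7.4 mm = 0.0074 m
Viscous term = 150*0.0385*0.482*(1-0.43)^2 / (0.0074^2*0.43^3) = 207721
Inertial term = 1.75*40*0.482^2*(1-0.43) / (0.0074*0.43^3) = 15755.4
dP/L = 207721 + 15755.4 = 223476 Pa/m
dP = 223476 * 7.5 / 1000 = 1676 kPa

1676 kPa


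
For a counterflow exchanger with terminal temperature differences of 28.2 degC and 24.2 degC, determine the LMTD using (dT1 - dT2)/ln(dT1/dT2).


LMTD = (dT1 - dT2) / ln(dT1/dT2)
= (28.2 - 24.2) / ln(28.2 / 24.2) = 4 / 0.152969 = 26.15

26.15 degC


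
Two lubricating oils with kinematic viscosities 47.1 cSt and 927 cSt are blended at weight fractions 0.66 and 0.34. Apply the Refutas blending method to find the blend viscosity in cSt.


Refutas method: VBN_i = 14.534*ln(ln(visc_i + 0.8)) + 10.975, blended linearly by mass fraction; since VBN is linear in VBI_i = ln(ln(visc_i + 0.8)) and the fractions sum to 1, blend VBI directly: visc = exp(exp(VBI_blend)) - 0.8
VBI_1 = ln(ln(47.1 + 0.8)) = 1.35303
VBI_2 = ln(ln(927 + 0.8)) = 1.92174
VBI_blend = 0.66 * 1.35303 + 0.34 * 1.92174 = 1.54639
visc_blend = exp(exp(1.54639)) - 0.8 = 108.5

108.5 cSt


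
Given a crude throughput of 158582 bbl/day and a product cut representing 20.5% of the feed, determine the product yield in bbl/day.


Crude throughput = 158582 bbl/day
Fraction yield = 20.5%
yield = throughput * fraction / 100
yield = 158582 * 20.5 / 100 = 32509.31

32509.31 bbl/day


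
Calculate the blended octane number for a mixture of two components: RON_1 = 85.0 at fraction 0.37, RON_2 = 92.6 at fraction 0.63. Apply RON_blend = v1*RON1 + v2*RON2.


Linear blending: RON_blend = sum(vi * RONi)
Contribution 1: 0.37 * 85.0 = 31.45
Contribution 2: 0.63 * 92.6 = 58.338
RON_blend = 31.45 + 58.338 = 89.788

89.788


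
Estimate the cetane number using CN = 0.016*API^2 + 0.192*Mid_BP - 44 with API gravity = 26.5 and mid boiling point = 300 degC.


CN = 0.016 * 26.5^2 + 0.192 * 300 - 44
CN = 11.236 + 57.6 - 44 = 24.836

24.836


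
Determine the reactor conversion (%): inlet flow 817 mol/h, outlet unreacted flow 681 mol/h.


X = (F_in - F_out) / F_in * 100
Moles reacted = 817 - 681 = 136
X = 136 / 817 * 100
= 0.1665 * 100
= 16.65 %

16.65 %


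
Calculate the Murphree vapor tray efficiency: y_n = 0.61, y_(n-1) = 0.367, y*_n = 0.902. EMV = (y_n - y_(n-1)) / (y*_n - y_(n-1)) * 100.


Murphree vapor efficiency: EMV = (y_n - y_(n-1)) / (y*_n - y_(n-1)) * 100
EMV = (0.61 - 0.367) / (0.902 - 0.367) * 100 = 0.243 / 0.535 * 100 = 45.42

45.42 %


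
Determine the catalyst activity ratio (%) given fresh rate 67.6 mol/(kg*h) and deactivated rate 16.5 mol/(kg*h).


Activity (%) = (rate_used / rate_fresh) * 100
rate_used = 16.5, rate_fresh = 67.6
= (16.5 / 67.6) * 100
= 0.2441 * 100 = 24.41

24.41 %


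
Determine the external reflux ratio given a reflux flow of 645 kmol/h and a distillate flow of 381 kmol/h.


Reflux ratio definition: R = L / D (liquid returned / distillate withdrawn)
L = 645 kmol/h, D = 381 kmol/h
R = 645 / 381 = 1.693

1.693


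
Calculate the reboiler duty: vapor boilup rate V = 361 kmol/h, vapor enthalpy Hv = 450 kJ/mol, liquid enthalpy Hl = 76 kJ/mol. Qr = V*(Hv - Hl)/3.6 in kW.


Qr = 361 * (450 - 76) / 3.6 = 361 * 374 / 3.6 = 37500

37500 kW


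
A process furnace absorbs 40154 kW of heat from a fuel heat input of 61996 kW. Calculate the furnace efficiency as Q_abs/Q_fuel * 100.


Furnace efficiency = Q_absorbed / Q_fuel * 100
= 40154 / 61996 * 100 = 64.77

64.77 %


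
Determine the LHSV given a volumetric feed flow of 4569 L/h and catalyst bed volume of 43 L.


LHSV = volumetric feed rate / catalyst volume
= 4569 L/h / 43 L
= 106.3 h^-1

106.3 h^-1


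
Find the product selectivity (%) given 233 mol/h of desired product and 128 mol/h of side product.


Selectivity = desired / (desired + undesired) * 100
Total products = 233 + 128 = 361 mol/h
S = 233 / 361 * 100
= 0.6454 * 100
= 64.54 %

64.54 %


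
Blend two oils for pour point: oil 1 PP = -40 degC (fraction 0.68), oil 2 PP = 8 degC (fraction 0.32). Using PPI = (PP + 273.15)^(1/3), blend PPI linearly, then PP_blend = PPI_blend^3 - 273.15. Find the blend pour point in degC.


PPI_1 = (-40 + 273.15)^(1/3) = 6.15477
PPI_2 = (8 + 273.15)^(1/3) = 6.551077
PPI_blend = 0.68 * 6.15477 + 0.32 * 6.551077 = 6.281588
PP_blend = 6.281588^3 - 273.15 = 247.8611 - 273.15 = -25.29

-25.29 degC


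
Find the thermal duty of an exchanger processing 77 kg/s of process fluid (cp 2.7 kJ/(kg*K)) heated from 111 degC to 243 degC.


Q = m_dot * cp * delta_T
delta_T = 243 - 111 = 132 K
Q = 77 * 2.7 * 132
= 207.9 * 132
= 27442.8 kW

27442.8 kW


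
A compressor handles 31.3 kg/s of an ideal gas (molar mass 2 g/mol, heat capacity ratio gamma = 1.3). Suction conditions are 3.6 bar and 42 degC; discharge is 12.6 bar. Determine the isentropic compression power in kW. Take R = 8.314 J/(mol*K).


Isentropic work: W = m*(gamma/(gamma-1))*(R*T1/MW)*((P2/P1)^((gamma-1)/gamma) - 1)
T1 = 42 + 273.15 = 315.15 K
Pressure ratio = 12.6 / 3.6 = 3.5
Exponent = (1.3 - 1)/1.3 = 0.230769
(P2/P1)^exp - 1 = 3.5^0.230769 - 1 = 0.335224
W = 31.3 * 1.3 / 0.3 * 8.314 * 315.15 / 2 * 0.335224 = 59570

59570 kW


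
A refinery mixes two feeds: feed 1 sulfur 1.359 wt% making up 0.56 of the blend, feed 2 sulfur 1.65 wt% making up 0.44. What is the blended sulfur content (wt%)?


Linear sulfur blending: S_blend = x1*S1 + x2*S2
Contribution 1: 0.56 * 1.359 = 0.76104 wt%
Contribution 2: 0.44 * 1.65 = 0.726 wt%
S_blend = 0.76104 + 0.726 = 1.48704

1.48704 wt%


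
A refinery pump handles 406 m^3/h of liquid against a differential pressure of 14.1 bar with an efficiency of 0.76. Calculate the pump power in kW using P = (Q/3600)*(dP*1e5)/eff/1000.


Q = 406 / 3600 = 0.112778 m^3/s
P = 0.112778 * (14.1 * 1e5) / 0.76 / 1000 = 209.2

209.2 kW


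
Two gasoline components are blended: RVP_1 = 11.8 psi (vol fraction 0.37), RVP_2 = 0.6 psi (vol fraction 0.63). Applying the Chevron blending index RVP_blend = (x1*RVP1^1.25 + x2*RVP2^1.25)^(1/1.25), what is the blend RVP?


Chevron index: RVP_blend = (sum xi*RVPi^1.25)^(1/1.25)
RVP^1.25 terms: 0.37 * 11.8^1.25 + 0.63 * 0.6^1.25 = 8.42465
RVP_blend = 8.42465^(1/1.25) = 5.501

5.501 psi


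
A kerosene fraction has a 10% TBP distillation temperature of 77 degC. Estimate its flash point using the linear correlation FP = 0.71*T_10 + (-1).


FP = 0.71 * 77 + (-1) = 53.67

53.67 degC


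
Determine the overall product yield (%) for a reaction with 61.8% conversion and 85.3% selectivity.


Overall yield = conversion (%) * selectivity (%) / 100
Conversion = 61.8%, Selectivity = 85.3%
Y = 61.8 * 85.3 / 100
= 52.7154 %

52.7154 %


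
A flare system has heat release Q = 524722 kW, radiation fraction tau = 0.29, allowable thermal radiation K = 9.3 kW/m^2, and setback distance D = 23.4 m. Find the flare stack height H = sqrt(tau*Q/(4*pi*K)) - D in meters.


tau*Q/(4*pi*K) = 0.29 * 524722 / (4 * pi * 9.3) = 1302.07
sqrt(1302.07) = 36.0842
H = 36.0842 - 23.4 = 12.68

12.68 m


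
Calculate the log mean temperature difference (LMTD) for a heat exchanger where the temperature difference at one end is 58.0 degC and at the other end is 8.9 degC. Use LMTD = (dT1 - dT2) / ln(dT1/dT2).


LMTD = (dT1 - dT2) / ln(dT1/dT2)
= (58.0 - 8.9) / ln(58.0 / 8.9) = 49.1 / 1.87439 = 26.20

26.20 degC


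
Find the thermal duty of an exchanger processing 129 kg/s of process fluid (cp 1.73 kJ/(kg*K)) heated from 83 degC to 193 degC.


Q = m_dot * cp * delta_T
delta_T = 193 - 83 = 110 K
Q = 129 * 1.73 * 110
= 223.17 * 110
= 24548.7 kW

24548.7 kW


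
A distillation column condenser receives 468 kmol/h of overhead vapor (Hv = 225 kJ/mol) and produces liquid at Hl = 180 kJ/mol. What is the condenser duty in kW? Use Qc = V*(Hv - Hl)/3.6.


Qc = 468 * (225 - 180) / 3.6 = 468 * 45 / 3.6 = 5850

5850 kW


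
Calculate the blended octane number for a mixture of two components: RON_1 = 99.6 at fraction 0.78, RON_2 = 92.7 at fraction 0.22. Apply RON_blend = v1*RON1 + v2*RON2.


Linear blending: RON_blend = sum(vi * RONi)
Contribution 1: 0.78 * 99.6 = 77.688
Contribution 2: 0.22 * 92.7 = 20.394
RON_blend = 77.688 + 20.394 = 98.082

98.082


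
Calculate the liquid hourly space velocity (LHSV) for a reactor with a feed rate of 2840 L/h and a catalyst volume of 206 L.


LHSV = volumetric feed rate / catalyst volume
= 2840 L/h / 206 L
= 13.79 h^-1

13.79 h^-1


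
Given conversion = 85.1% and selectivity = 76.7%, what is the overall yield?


Overall yield = conversion (%) * selectivity (%) / 100
Conversion = 85.1%, Selectivity = 76.7%
Y = 85.1 * 76.7 / 100
= 65.2717 %

65.2717 %


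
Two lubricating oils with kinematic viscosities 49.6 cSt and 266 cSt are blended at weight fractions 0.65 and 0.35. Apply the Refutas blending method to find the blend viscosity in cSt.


Refutas method: VBN_i = 14.534*ln(ln(visc_i + 0.8)) + 10.975, blended linearly by mass fraction; since VBN is linear in VBI_i = ln(ln(visc_i + 0.8)) and the fractions sum to 1, blend VBI directly: visc = exp(exp(VBI_blend)) - 0.8
VBI_1 = ln(ln(49.6 + 0.8)) = 1.36609
VBI_2 = ln(ln(266 + 0.8)) = 1.72035
VBI_blend = 0.65 * 1.36609 + 0.35 * 1.72035 = 1.49008
visc_blend = exp(exp(1.49008)) - 0.8 = 83.76

83.76 cSt


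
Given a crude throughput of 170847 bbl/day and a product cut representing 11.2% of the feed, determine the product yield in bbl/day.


Crude throughput = 170847 bbl/day
Fraction yield = 11.2%
yield = throughput * fraction / 100
yield = 170847 * 11.2 / 100 = 19134.864

19134.864 bbl/day


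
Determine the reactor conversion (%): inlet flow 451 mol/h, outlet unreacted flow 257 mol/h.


X = (F_in - F_out) / F_in * 100
Moles reacted = 451 - 257 = 194
X = 194 / 451 * 100
= 0.4302 * 100
= 43.02 %

43.02 %


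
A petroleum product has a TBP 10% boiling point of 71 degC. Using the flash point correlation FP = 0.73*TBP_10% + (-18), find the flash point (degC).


FP = 0.73 * 71 + (-18) = 33.83

33.83 degC


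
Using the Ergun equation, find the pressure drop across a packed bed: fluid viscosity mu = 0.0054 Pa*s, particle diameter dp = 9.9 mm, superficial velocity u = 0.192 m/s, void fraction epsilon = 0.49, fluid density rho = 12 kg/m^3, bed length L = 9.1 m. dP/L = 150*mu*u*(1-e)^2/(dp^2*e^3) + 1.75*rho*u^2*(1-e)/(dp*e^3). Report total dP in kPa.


dp = 9.9 mm = 0.0099 m
Viscous term = 150*0.0054*0.192*(1-0.49)^2 / (0.0099^2*0.49^3) = 3508.07
Inertial term = 1.75*12*0.192^2*(1-0.49) / (0.0099*0.49^3) = 338.976
dP/L = 3508.07 + 338.976 = 3847.05 Pa/m
dP = 3847.05 * 9.1 / 1000 = 35.01 kPa

35.01 kPa


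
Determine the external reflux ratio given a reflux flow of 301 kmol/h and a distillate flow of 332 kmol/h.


Reflux ratio definition: R = L / D (liquid returned / distillate withdrawn)
L = 301 kmol/h, D = 332 kmol/h
R = 301 / 332 = 0.9066

0.9066


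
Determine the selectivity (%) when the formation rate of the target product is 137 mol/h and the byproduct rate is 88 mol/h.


Selectivity = desired / (desired + undesired) * 100
Total products = 137 + 88 = 225 mol/h
S = 137 / 225 * 100
= 0.6089 * 100
= 60.89 %

60.89 %


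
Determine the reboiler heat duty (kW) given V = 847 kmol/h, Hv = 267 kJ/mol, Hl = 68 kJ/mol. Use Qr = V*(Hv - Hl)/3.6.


Qr = 847 * (267 - 68) / 3.6 = 847 * 199 / 3.6 = 46820

46820 kW


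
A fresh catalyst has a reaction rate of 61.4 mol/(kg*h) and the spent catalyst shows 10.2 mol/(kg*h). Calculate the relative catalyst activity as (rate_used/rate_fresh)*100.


Activity (%) = (rate_used / rate_fresh) * 100
rate_used = 10.2, rate_fresh = 61.4
= (10.2 / 61.4) * 100
= 0.1661 * 100 = 16.61

16.61 %


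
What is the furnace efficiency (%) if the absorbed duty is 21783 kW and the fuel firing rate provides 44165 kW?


Furnace efficiency = Q_absorbed / Q_fuel * 100
= 21783 / 44165 * 100 = 49.32

49.32 %


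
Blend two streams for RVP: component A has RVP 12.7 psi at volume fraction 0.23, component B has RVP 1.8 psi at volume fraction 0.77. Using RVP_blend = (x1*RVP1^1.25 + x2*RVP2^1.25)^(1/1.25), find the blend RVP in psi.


Chevron index: RVP_blend = (sum xi*RVPi^1.25)^(1/1.25)
RVP^1.25 terms: 0.23 * 12.7^1.25 + 0.77 * 1.8^1.25 = 7.11959
RVP_blend = 7.11959^(1/1.25) = 4.808

4.808 psi


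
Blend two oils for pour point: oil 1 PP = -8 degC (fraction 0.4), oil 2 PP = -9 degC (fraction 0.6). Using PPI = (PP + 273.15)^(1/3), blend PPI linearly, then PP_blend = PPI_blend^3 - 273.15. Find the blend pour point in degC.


PPI_1 = (-8 + 273.15)^(1/3) = 6.42437
PPI_2 = (-9 + 273.15)^(1/3) = 6.416283
PPI_blend = 0.4 * 6.42437 + 0.6 * 6.416283 = 6.419518
PP_blend = 6.419518^3 - 273.15 = 264.5497 - 273.15 = -8.6

-8.6 degC


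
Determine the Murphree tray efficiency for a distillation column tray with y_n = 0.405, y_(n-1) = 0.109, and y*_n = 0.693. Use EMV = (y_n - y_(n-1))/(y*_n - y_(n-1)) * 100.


Murphree vapor efficiency: EMV = (y_n - y_(n-1)) / (y*_n - y_(n-1)) * 100
EMV = (0.405 - 0.109) / (0.693 - 0.109) * 100 = 0.296 / 0.584 * 100 = 50.68

50.68 %


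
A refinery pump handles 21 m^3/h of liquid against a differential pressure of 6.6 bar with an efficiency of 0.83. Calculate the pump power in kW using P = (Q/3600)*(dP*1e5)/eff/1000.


Q = 21 / 3600 = 0.00583333 m^3/s
P = 0.00583333 * (6.6 * 1e5) / 0.83 / 1000 = 4.639

4.639 kW


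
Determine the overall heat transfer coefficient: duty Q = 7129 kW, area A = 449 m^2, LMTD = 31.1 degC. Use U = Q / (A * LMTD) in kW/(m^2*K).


From Q = U*A*LMTD, U = Q / (A * LMTD)
U = 7129 / (449 * 31.1) = 7129 / 13963.9 = 0.5105

0.5105 kW/(m^2*K)


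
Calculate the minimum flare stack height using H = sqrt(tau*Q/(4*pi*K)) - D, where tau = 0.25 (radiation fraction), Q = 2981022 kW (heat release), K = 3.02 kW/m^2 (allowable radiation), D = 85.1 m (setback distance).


tau*Q/(4*pi*K) = 0.25 * 2981022 / (4 * pi * 3.02) = 19637.6
sqrt(19637.6) = 140.134
H = 140.134 - 85.1 = 55.03

55.03 m


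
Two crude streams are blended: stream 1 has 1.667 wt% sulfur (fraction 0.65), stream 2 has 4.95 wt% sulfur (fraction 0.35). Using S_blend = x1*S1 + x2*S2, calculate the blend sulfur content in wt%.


Linear sulfur blending: S_blend = x1*S1 + x2*S2
Contribution 1: 0.65 * 1.667 = 1.08355 wt%
Contribution 2: 0.35 * 4.95 = 1.7325 wt%
S_blend = 1.08355 + 1.7325 = 2.81605

2.81605 wt%


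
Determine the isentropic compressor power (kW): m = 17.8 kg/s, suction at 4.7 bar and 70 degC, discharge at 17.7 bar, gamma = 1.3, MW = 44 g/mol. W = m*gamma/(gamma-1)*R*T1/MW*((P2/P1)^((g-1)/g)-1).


Isentropic work: W = m*(gamma/(gamma-1))*(R*T1/MW)*((P2/P1)^((gamma-1)/gamma) - 1)
T1 = 70 + 273.15 = 343.15 K
Pressure ratio = 17.7 / 4.7 = 3.76596
Exponent = (1.3 - 1)/1.3 = 0.230769
(P2/P1)^exp - 1 = 3.76596^0.230769 - 1 = 0.357983
W = 17.8 * 1.3 / 0.3 * 8.314 * 343.15 / 44 * 0.357983 = 1790

1790 kW


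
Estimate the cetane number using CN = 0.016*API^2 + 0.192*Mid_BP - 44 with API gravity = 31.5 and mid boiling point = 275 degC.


CN = 0.016 * 31.5^2 + 0.192 * 275 - 44
CN = 15.876 + 52.8 - 44 = 24.676

24.676


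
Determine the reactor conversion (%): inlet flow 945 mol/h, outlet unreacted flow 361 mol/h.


X = (F_in - F_out) / F_in * 100
Moles reacted = 945 - 361 = 584
X = 584 / 945 * 100
= 0.6180 * 100
= 61.80 %

61.80 %


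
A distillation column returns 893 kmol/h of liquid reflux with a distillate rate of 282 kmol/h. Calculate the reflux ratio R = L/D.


Reflux ratio definition: R = L / D (liquid returned / distillate withdrawn)
L = 893 kmol/h, D = 282 kmol/h
R = 893 / 282 = 3.167

3.167


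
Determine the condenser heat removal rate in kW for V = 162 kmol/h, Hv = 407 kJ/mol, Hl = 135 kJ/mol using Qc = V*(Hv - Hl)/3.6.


Qc = 162 * (407 - 135) / 3.6 = 162 * 272 / 3.6 = 12240

12240 kW


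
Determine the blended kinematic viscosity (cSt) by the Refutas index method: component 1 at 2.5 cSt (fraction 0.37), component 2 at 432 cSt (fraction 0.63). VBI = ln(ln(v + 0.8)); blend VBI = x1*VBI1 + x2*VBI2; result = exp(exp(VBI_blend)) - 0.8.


Refutas method: VBN_i = 14.534*ln(ln(visc_i + 0.8)) + 10.975, blended linearly by mass fraction; since VBN is linear in VBI_i = ln(ln(visc_i + 0.8)) and the fractions sum to 1, blend VBI directly: visc = exp(exp(VBI_blend)) - 0.8
VBI_1 = ln(ln(2.5 + 0.8)) = 0.177244
VBI_2 = ln(ln(432 + 0.8)) = 1.8034
VBI_blend = 0.37 * 0.177244 + 0.63 * 1.8034 = 1.20172
visc_blend = exp(exp(1.20172)) - 0.8 = 27.02

27.02 cSt


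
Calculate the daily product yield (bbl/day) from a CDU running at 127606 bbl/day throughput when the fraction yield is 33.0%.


Crude throughput = 127606 bbl/day
Fraction yield = 33.0%
yield = throughput * fraction / 100
yield = 127606 * 33.0 / 100 = 42109.98

42109.98 bbl/day


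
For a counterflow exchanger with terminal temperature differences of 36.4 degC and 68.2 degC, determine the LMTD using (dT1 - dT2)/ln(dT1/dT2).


LMTD = (dT1 - dT2) / ln(dT1/dT2)
= (36.4 - 68.2) / ln(36.4 / 68.2) = -31.8 / -0.627876 = 50.65

50.65 degC


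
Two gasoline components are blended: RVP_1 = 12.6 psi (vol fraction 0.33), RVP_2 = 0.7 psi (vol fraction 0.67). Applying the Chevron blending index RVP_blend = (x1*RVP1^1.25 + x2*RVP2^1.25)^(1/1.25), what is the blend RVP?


Chevron index: RVP_blend = (sum xi*RVPi^1.25)^(1/1.25)
RVP^1.25 terms: 0.33 * 12.6^1.25 + 0.67 * 0.7^1.25 = 8.26287
RVP_blend = 8.26287^(1/1.25) = 5.416

5.416 psi


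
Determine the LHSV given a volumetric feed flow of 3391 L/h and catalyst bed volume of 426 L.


LHSV = volumetric feed rate / catalyst volume
= 3391 L/h / 426 L
= 7.960 h^-1

7.960 h^-1


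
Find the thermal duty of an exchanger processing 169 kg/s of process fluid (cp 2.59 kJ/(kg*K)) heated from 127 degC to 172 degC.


Q = m_dot * cp * delta_T
delta_T = 172 - 127 = 45 K
Q = 169 * 2.59 * 45
= 437.71 * 45
= 19696.95 kW

19696.95 kW


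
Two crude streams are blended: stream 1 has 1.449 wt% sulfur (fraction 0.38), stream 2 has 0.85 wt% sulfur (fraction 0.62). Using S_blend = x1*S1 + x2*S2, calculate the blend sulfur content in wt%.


Linear sulfur blending: S_blend = x1*S1 + x2*S2
Contribution 1: 0.38 * 1.449 = 0.55062 wt%
Contribution 2: 0.62 * 0.85 = 0.527 wt%
S_blend = 0.55062 + 0.527 = 1.07762

1.07762 wt%


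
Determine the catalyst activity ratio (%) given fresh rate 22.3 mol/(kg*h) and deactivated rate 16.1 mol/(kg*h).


Activity (%) = (rate_used / rate_fresh) * 100
rate_used = 16.1, rate_fresh = 22.3
= (16.1 / 22.3) * 100
= 0.7220 * 100 = 72.20

72.20 %


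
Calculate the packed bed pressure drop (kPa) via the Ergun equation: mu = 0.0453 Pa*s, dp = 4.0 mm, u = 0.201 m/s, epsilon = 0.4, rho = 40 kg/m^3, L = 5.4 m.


dp = 4.0 mm = 0.004 m
Viscous term = 150*0.0453*0.201*(1-0.4)^2 / (0.004^2*0.4^3) = 480162
Inertial term = 1.75*40*0.201^2*(1-0.4) / (0.004*0.4^3) = 6628.29
dP/L = 480162 + 6628.29 = 486790 Pa/m
dP = 486790 * 5.4 / 1000 = 2629 kPa

2629 kPa


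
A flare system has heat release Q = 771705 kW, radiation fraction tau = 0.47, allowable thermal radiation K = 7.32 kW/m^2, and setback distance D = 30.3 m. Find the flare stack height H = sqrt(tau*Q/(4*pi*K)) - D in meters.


tau*Q/(4*pi*K) = 0.47 * 771705 / (4 * pi * 7.32) = 3943.01
sqrt(3943.01) = 62.7934
H = 62.7934 - 30.3 = 32.49

32.49 m


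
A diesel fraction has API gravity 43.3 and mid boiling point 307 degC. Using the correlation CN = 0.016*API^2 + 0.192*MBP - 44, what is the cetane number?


CN = 0.016 * 43.3^2 + 0.192 * 307 - 44
CN = 29.99824 + 58.944 - 44 = 44.94224

44.94224


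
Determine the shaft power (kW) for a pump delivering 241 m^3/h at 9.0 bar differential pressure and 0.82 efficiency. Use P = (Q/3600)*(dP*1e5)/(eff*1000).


Q = 241 / 3600 = 0.0669444 m^3/s
P = 0.0669444 * (9.0 * 1e5) / 0.82 / 1000 = 73.48

73.48 kW


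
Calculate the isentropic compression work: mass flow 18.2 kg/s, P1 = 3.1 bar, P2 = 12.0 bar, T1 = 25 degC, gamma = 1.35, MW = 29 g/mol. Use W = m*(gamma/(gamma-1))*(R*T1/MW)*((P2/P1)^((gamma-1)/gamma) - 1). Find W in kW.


Isentropic work: W = m*(gamma/(gamma-1))*(R*T1/MW)*((P2/P1)^((gamma-1)/gamma) - 1)
T1 = 25 + 273.15 = 298.15 K
Pressure ratio = 12.0 / 3.1 = 3.87097
Exponent = (1.35 - 1)/1.35 = 0.259259
(P2/P1)^exp - 1 = 3.87097^0.259259 - 1 = 0.420357
W = 18.2 * 1.35 / 0.35 * 8.314 * 298.15 / 29 * 0.420357 = 2522

2522 kW


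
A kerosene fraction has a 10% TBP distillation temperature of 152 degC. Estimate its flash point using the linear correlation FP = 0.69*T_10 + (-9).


FP = 0.69 * 152 + (-9) = 95.88

95.88 degC


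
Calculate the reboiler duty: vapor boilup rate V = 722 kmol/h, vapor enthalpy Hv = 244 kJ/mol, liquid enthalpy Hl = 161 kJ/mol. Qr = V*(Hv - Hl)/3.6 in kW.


Qr = 722 * (244 - 161) / 3.6 = 722 * 83 / 3.6 = 16650

16650 kW


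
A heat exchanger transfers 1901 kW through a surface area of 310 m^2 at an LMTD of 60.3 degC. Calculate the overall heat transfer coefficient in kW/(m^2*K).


From Q = U*A*LMTD, U = Q / (A * LMTD)
U = 1901 / (310 * 60.3) = 1901 / 18693 = 0.1017

0.1017 kW/(m^2*K)


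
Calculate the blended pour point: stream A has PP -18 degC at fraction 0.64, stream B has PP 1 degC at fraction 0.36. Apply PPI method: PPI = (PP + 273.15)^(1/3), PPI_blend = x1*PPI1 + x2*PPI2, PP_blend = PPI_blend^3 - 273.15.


PPI_1 = (-18 + 273.15)^(1/3) = 6.342569
PPI_2 = (1 + 273.15)^(1/3) = 6.49625
PPI_blend = 0.64 * 6.342569 + 0.36 * 6.49625 = 6.397894
PP_blend = 6.397894^3 - 273.15 = 261.8853 - 273.15 = -11.26

-11.26 degC


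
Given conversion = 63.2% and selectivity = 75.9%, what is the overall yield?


Overall yield = conversion (%) * selectivity (%) / 100
Conversion = 63.2%, Selectivity = 75.9%
Y = 63.2 * 75.9 / 100
= 47.9688 %

47.9688 %


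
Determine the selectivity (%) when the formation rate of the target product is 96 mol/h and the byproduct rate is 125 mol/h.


Selectivity = desired / (desired + undesired) * 100
Total products = 96 + 125 = 221 mol/h
S = 96 / 221 * 100
= 0.4344 * 100
= 43.44 %

43.44 %


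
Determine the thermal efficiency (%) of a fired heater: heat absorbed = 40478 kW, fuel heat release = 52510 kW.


Furnace efficiency = Q_absorbed / Q_fuel * 100
= 40478 / 52510 * 100 = 77.09

77.09 %


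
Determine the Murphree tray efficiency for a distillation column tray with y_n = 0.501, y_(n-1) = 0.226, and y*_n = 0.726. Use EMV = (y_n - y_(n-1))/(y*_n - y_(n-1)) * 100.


Murphree vapor efficiency: EMV = (y_n - y_(n-1)) / (y*_n - y_(n-1)) * 100
EMV = (0.501 - 0.226) / (0.726 - 0.226) * 100 = 0.275 / 0.5 * 100 = 55.00

55.00 %


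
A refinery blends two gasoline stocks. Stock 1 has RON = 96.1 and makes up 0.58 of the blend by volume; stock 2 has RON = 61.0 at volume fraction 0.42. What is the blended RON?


Linear blending: RON_blend = sum(vi * RONi)
Contribution 1: 0.58 * 96.1 = 55.738
Contribution 2: 0.42 * 61.0 = 25.62
RON_blend = 55.738 + 25.62 = 81.358

81.358


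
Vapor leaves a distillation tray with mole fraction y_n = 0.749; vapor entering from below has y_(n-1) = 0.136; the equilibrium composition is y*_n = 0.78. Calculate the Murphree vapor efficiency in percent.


Murphree vapor efficiency: EMV = (y_n - y_(n-1)) / (y*_n - y_(n-1)) * 100
EMV = (0.749 - 0.136) / (0.78 - 0.136) * 100 = 0.613 / 0.644 * 100 = 95.19

95.19 %


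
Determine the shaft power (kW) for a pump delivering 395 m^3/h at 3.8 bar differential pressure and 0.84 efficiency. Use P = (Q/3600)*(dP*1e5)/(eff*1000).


Q = 395 / 3600 = 0.109722 m^3/s
P = 0.109722 * (3.8 * 1e5) / 0.84 / 1000 = 49.64

49.64 kW


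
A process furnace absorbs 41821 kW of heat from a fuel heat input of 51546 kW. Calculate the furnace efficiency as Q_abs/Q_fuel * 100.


Furnace efficiency = Q_absorbed / Q_fuel * 100
= 41821 / 51546 * 100 = 81.13

81.13 %


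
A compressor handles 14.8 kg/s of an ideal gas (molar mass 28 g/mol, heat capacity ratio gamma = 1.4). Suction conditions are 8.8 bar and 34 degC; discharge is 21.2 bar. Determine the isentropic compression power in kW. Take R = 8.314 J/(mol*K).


Isentropic work: W = m*(gamma/(gamma-1))*(R*T1/MW)*((P2/P1)^((gamma-1)/gamma) - 1)
T1 = 34 + 273.15 = 307.15 K
Pressure ratio = 21.2 / 8.8 = 2.40909
Exponent = (1.4 - 1)/1.4 = 0.285714
(P2/P1)^exp - 1 = 2.40909^0.285714 - 1 = 0.285585
W = 14.8 * 1.4 / 0.4 * 8.314 * 307.15 / 28 * 0.285585 = 1349

1349 kW


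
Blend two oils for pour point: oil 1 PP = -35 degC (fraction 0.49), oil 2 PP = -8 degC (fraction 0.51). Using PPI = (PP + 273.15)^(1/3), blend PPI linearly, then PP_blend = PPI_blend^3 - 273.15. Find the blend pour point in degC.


PPI_1 = (-35 + 273.15)^(1/3) = 6.198456
PPI_2 = (-8 + 273.15)^(1/3) = 6.42437
PPI_blend = 0.49 * 6.198456 + 0.51 * 6.42437 = 6.313672
PP_blend = 6.313672^3 - 273.15 = 251.6785 - 273.15 = -21.47

-21.47 degC


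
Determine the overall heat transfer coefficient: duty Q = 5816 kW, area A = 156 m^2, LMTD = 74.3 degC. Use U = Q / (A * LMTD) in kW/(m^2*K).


From Q = U*A*LMTD, U = Q / (A * LMTD)
U = 5816 / (156 * 74.3) = 5816 / 11590.8 = 0.5018

0.5018 kW/(m^2*K)


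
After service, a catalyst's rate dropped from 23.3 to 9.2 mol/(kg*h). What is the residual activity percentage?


Activity (%) = (rate_used / rate_fresh) * 100
rate_used = 9.2, rate_fresh = 23.3
= (9.2 / 23.3) * 100
= 0.3948 * 100 = 39.48

39.48 %


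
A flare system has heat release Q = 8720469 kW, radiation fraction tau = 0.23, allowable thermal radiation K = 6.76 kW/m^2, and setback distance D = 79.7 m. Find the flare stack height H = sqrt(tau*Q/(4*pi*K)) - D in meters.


tau*Q/(4*pi*K) = 0.23 * 8720469 / (4 * pi * 6.76) = 23610.8
sqrt(23610.8) = 153.658
H = 153.658 - 79.7 = 73.96

73.96 m


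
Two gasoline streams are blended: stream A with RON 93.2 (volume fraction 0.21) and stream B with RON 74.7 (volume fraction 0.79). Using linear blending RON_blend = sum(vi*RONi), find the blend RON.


Linear blending: RON_blend = sum(vi * RONi)
Contribution 1: 0.21 * 93.2 = 19.572
Contribution 2: 0.79 * 74.7 = 59.013
RON_blend = 19.572 + 59.013 = 78.585

78.585


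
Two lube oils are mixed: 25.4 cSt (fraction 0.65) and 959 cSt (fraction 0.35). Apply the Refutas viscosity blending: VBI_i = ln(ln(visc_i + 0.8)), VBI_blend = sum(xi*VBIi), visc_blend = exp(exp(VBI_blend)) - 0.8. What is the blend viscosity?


Refutas method: VBN_i = 14.534*ln(ln(visc_i + 0.8)) + 10.975, blended linearly by mass fraction; since VBN is linear in VBI_i = ln(ln(visc_i + 0.8)) and the fractions sum to 1, blend VBI directly: visc = exp(exp(VBI_blend)) - 0.8
VBI_1 = ln(ln(25.4 + 0.8)) = 1.18349
VBI_2 = ln(ln(959 + 0.8)) = 1.92669
VBI_blend = 0.65 * 1.18349 + 0.35 * 1.92669 = 1.44361
visc_blend = exp(exp(1.44361)) - 0.8 = 68.33

68.33 cSt


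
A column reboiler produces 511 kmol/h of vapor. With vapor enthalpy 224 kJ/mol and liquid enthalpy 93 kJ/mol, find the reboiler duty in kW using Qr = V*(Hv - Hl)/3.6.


Qr = 511 * (224 - 93) / 3.6 = 511 * 131 / 3.6 = 18590

18590 kW


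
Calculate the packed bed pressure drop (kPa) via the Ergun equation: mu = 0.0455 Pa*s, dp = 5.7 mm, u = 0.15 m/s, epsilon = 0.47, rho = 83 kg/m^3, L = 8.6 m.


dp = 5.7 mm = 0.0057 m
Viscous term = 150*0.0455*0.15*(1-0.47)^2 / (0.0057^2*0.47^3) = 85251.6
Inertial term = 1.75*83*0.15^2*(1-0.47) / (0.0057*0.47^3) = 2926.89
dP/L = 85251.6 + 2926.89 = 88178.5 Pa/m
dP = 88178.5 * 8.6 / 1000 = 758.3 kPa

758.3 kPa


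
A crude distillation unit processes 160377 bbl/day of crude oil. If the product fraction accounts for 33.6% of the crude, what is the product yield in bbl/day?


Crude throughput = 160377 bbl/day
Fraction yield = 33.6%
yield = throughput * fraction / 100
yield = 160377 * 33.6 / 100 = 53886.672

53886.672 bbl/day
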